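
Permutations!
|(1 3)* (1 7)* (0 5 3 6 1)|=|(0 5 3 7)(1 6)|=4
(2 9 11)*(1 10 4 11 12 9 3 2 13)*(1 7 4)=(1 10)(2 3)(4 11 13 7)(9 12)=[0, 10, 3, 2, 11, 5, 6, 4, 8, 12, 1, 13, 9, 7]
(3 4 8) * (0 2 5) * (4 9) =(0 2 5)(3 9 4 8) =[2, 1, 5, 9, 8, 0, 6, 7, 3, 4]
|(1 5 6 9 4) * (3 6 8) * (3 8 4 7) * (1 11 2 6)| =|(1 5 4 11 2 6 9 7 3)| =9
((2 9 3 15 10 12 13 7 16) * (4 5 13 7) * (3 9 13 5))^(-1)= (2 16 7 12 10 15 3 4 13)= [0, 1, 16, 4, 13, 5, 6, 12, 8, 9, 15, 11, 10, 2, 14, 3, 7]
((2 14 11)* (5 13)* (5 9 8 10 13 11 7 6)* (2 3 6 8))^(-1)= (2 9 13 10 8 7 14)(3 11 5 6)= [0, 1, 9, 11, 4, 6, 3, 14, 7, 13, 8, 5, 12, 10, 2]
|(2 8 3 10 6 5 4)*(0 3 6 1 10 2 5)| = 10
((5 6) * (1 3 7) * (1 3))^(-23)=(3 7)(5 6)=[0, 1, 2, 7, 4, 6, 5, 3]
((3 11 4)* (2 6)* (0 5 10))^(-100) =[10, 1, 2, 4, 11, 0, 6, 7, 8, 9, 5, 3] =(0 10 5)(3 4 11)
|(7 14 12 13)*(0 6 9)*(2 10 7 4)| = |(0 6 9)(2 10 7 14 12 13 4)| = 21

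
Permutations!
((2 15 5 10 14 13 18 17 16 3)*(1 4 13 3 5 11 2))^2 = [0, 13, 11, 4, 18, 14, 6, 7, 8, 9, 3, 15, 12, 17, 1, 2, 10, 5, 16] = (1 13 17 5 14)(2 11 15)(3 4 18 16 10)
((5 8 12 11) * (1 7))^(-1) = (1 7)(5 11 12 8) = [0, 7, 2, 3, 4, 11, 6, 1, 5, 9, 10, 12, 8]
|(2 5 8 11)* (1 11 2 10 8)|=6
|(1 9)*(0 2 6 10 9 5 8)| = |(0 2 6 10 9 1 5 8)| = 8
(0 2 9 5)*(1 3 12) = (0 2 9 5)(1 3 12) = [2, 3, 9, 12, 4, 0, 6, 7, 8, 5, 10, 11, 1]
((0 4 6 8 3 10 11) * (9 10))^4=(0 3)(4 9)(6 10)(8 11)=[3, 1, 2, 0, 9, 5, 10, 7, 11, 4, 6, 8]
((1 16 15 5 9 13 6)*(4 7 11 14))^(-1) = (1 6 13 9 5 15 16)(4 14 11 7) = [0, 6, 2, 3, 14, 15, 13, 4, 8, 5, 10, 7, 12, 9, 11, 16, 1]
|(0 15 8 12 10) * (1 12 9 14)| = |(0 15 8 9 14 1 12 10)| = 8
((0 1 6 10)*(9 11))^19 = (0 10 6 1)(9 11) = [10, 0, 2, 3, 4, 5, 1, 7, 8, 11, 6, 9]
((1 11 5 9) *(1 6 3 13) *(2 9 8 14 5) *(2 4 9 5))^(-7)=(2 5 8 14)=[0, 1, 5, 3, 4, 8, 6, 7, 14, 9, 10, 11, 12, 13, 2]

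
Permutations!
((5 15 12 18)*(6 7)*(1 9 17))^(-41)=(1 9 17)(5 18 12 15)(6 7)=[0, 9, 2, 3, 4, 18, 7, 6, 8, 17, 10, 11, 15, 13, 14, 5, 16, 1, 12]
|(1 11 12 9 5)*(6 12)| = |(1 11 6 12 9 5)| = 6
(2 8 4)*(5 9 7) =(2 8 4)(5 9 7) =[0, 1, 8, 3, 2, 9, 6, 5, 4, 7]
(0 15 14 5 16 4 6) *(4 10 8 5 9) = (0 15 14 9 4 6)(5 16 10 8) = [15, 1, 2, 3, 6, 16, 0, 7, 5, 4, 8, 11, 12, 13, 9, 14, 10]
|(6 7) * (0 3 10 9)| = |(0 3 10 9)(6 7)| = 4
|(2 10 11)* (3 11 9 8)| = 6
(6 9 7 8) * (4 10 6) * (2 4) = (2 4 10 6 9 7 8) = [0, 1, 4, 3, 10, 5, 9, 8, 2, 7, 6]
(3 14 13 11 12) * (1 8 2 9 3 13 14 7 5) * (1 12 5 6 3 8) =(14)(2 9 8)(3 7 6)(5 12 13 11) =[0, 1, 9, 7, 4, 12, 3, 6, 2, 8, 10, 5, 13, 11, 14]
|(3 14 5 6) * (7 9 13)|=|(3 14 5 6)(7 9 13)|=12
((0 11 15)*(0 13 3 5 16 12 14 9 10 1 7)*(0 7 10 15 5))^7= (0 15 12 11 13 14 5 3 9 16)(1 10)= [15, 10, 2, 9, 4, 3, 6, 7, 8, 16, 1, 13, 11, 14, 5, 12, 0]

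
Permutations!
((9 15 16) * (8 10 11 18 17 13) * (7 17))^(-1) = (7 18 11 10 8 13 17)(9 16 15) = [0, 1, 2, 3, 4, 5, 6, 18, 13, 16, 8, 10, 12, 17, 14, 9, 15, 7, 11]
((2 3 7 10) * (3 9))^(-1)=(2 10 7 3 9)=[0, 1, 10, 9, 4, 5, 6, 3, 8, 2, 7]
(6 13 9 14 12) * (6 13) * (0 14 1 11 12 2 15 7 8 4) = (0 14 2 15 7 8 4)(1 11 12 13 9) = [14, 11, 15, 3, 0, 5, 6, 8, 4, 1, 10, 12, 13, 9, 2, 7]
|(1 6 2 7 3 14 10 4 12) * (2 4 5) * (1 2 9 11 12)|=9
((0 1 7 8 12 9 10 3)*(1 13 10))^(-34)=[10, 7, 2, 13, 4, 5, 6, 8, 12, 1, 0, 11, 9, 3]=(0 10)(1 7 8 12 9)(3 13)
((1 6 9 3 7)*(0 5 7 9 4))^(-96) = (9) = [0, 1, 2, 3, 4, 5, 6, 7, 8, 9]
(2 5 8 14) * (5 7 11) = (2 7 11 5 8 14) = [0, 1, 7, 3, 4, 8, 6, 11, 14, 9, 10, 5, 12, 13, 2]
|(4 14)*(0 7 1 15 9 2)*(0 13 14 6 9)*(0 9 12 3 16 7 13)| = 13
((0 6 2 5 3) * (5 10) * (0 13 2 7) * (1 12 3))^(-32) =(0 6 7)(1 13 5 3 10 12 2) =[6, 13, 1, 10, 4, 3, 7, 0, 8, 9, 12, 11, 2, 5]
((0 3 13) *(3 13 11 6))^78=(13)=[0, 1, 2, 3, 4, 5, 6, 7, 8, 9, 10, 11, 12, 13]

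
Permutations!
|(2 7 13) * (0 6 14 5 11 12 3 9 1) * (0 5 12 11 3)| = |(0 6 14 12)(1 5 3 9)(2 7 13)| = 12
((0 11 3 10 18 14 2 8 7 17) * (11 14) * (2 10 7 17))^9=(0 17 8 2 7 3 11 18 10 14)=[17, 1, 7, 11, 4, 5, 6, 3, 2, 9, 14, 18, 12, 13, 0, 15, 16, 8, 10]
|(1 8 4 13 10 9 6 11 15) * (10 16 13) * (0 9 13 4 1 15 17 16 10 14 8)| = 10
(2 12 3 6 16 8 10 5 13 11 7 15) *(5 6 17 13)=(2 12 3 17 13 11 7 15)(6 16 8 10)=[0, 1, 12, 17, 4, 5, 16, 15, 10, 9, 6, 7, 3, 11, 14, 2, 8, 13]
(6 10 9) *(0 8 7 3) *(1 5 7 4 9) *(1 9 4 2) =(0 8 2 1 5 7 3)(6 10 9) =[8, 5, 1, 0, 4, 7, 10, 3, 2, 6, 9]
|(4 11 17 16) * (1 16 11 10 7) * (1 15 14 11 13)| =|(1 16 4 10 7 15 14 11 17 13)| =10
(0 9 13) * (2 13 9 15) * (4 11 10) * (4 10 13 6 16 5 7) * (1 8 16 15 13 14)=(0 13)(1 8 16 5 7 4 11 14)(2 6 15)=[13, 8, 6, 3, 11, 7, 15, 4, 16, 9, 10, 14, 12, 0, 1, 2, 5]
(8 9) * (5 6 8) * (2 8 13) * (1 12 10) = (1 12 10)(2 8 9 5 6 13) = [0, 12, 8, 3, 4, 6, 13, 7, 9, 5, 1, 11, 10, 2]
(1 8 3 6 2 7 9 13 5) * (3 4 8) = (1 3 6 2 7 9 13 5)(4 8) = [0, 3, 7, 6, 8, 1, 2, 9, 4, 13, 10, 11, 12, 5]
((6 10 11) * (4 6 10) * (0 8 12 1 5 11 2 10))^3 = (0 1)(2 10)(4 6)(5 8)(11 12) = [1, 0, 10, 3, 6, 8, 4, 7, 5, 9, 2, 12, 11]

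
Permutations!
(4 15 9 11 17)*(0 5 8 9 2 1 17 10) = (0 5 8 9 11 10)(1 17 4 15 2) = [5, 17, 1, 3, 15, 8, 6, 7, 9, 11, 0, 10, 12, 13, 14, 2, 16, 4]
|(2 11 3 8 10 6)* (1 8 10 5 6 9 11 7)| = 12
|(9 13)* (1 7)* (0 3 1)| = 4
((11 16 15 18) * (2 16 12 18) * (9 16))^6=(18)(2 16)(9 15)=[0, 1, 16, 3, 4, 5, 6, 7, 8, 15, 10, 11, 12, 13, 14, 9, 2, 17, 18]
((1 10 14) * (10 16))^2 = (1 10)(14 16) = [0, 10, 2, 3, 4, 5, 6, 7, 8, 9, 1, 11, 12, 13, 16, 15, 14]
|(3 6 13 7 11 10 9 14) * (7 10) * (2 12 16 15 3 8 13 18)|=70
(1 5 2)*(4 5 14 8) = (1 14 8 4 5 2) = [0, 14, 1, 3, 5, 2, 6, 7, 4, 9, 10, 11, 12, 13, 8]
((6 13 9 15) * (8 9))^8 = [0, 1, 2, 3, 4, 5, 9, 7, 6, 13, 10, 11, 12, 15, 14, 8] = (6 9 13 15 8)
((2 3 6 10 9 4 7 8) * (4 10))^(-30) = (10) = [0, 1, 2, 3, 4, 5, 6, 7, 8, 9, 10]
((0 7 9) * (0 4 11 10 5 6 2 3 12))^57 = [9, 1, 12, 0, 10, 2, 3, 4, 8, 11, 6, 5, 7] = (0 9 11 5 2 12 7 4 10 6 3)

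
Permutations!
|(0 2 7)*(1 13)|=6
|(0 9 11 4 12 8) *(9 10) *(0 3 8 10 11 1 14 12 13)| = 20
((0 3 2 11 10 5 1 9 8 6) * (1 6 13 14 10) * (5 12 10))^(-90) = (0 5 13 9 11 3 6 14 8 1 2) = [5, 2, 0, 6, 4, 13, 14, 7, 1, 11, 10, 3, 12, 9, 8]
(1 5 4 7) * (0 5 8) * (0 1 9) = [5, 8, 2, 3, 7, 4, 6, 9, 1, 0] = (0 5 4 7 9)(1 8)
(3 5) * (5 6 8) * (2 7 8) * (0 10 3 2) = [10, 1, 7, 6, 4, 2, 0, 8, 5, 9, 3] = (0 10 3 6)(2 7 8 5)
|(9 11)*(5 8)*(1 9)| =6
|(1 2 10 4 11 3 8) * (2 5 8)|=|(1 5 8)(2 10 4 11 3)|=15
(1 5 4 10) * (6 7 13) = (1 5 4 10)(6 7 13) = [0, 5, 2, 3, 10, 4, 7, 13, 8, 9, 1, 11, 12, 6]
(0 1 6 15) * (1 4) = [4, 6, 2, 3, 1, 5, 15, 7, 8, 9, 10, 11, 12, 13, 14, 0] = (0 4 1 6 15)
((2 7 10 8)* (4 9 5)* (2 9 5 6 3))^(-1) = [0, 1, 3, 6, 5, 4, 9, 2, 10, 8, 7] = (2 3 6 9 8 10 7)(4 5)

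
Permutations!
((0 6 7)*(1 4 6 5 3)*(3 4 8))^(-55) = (1 3 8) = [0, 3, 2, 8, 4, 5, 6, 7, 1]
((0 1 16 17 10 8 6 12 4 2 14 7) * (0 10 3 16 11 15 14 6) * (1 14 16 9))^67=(0 7 8 14 10)(1 17 11 3 15 9 16)(2 4 12 6)=[7, 17, 4, 15, 12, 5, 2, 8, 14, 16, 0, 3, 6, 13, 10, 9, 1, 11]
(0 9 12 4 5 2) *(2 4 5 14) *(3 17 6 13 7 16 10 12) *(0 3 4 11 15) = (0 9 4 14 2 3 17 6 13 7 16 10 12 5 11 15) = [9, 1, 3, 17, 14, 11, 13, 16, 8, 4, 12, 15, 5, 7, 2, 0, 10, 6]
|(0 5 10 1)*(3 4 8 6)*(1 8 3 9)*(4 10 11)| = 10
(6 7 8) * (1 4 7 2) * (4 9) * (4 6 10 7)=(1 9 6 2)(7 8 10)=[0, 9, 1, 3, 4, 5, 2, 8, 10, 6, 7]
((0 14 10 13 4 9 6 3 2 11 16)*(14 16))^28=[0, 1, 11, 2, 9, 5, 3, 7, 8, 6, 13, 14, 12, 4, 10, 15, 16]=(16)(2 11 14 10 13 4 9 6 3)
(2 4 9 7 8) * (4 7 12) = [0, 1, 7, 3, 9, 5, 6, 8, 2, 12, 10, 11, 4] = (2 7 8)(4 9 12)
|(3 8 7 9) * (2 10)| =|(2 10)(3 8 7 9)| =4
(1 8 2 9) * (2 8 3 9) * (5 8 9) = (1 3 5 8 9) = [0, 3, 2, 5, 4, 8, 6, 7, 9, 1]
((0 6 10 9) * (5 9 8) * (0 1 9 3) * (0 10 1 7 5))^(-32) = (0 7 8 9 10 1 3 6 5) = [7, 3, 2, 6, 4, 0, 5, 8, 9, 10, 1]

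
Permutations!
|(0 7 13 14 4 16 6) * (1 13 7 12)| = |(0 12 1 13 14 4 16 6)| = 8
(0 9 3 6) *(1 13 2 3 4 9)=[1, 13, 3, 6, 9, 5, 0, 7, 8, 4, 10, 11, 12, 2]=(0 1 13 2 3 6)(4 9)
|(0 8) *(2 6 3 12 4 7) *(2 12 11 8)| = |(0 2 6 3 11 8)(4 7 12)| = 6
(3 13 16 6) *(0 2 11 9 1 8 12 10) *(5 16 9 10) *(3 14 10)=(0 2 11 3 13 9 1 8 12 5 16 6 14 10)=[2, 8, 11, 13, 4, 16, 14, 7, 12, 1, 0, 3, 5, 9, 10, 15, 6]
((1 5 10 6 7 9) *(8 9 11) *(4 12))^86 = (12)(1 8 7 10)(5 9 11 6) = [0, 8, 2, 3, 4, 9, 5, 10, 7, 11, 1, 6, 12]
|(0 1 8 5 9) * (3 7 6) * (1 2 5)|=|(0 2 5 9)(1 8)(3 7 6)|=12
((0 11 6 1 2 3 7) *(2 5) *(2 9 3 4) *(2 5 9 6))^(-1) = (0 7 3 9 1 6 5 4 2 11) = [7, 6, 11, 9, 2, 4, 5, 3, 8, 1, 10, 0]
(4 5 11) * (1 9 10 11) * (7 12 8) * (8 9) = (1 8 7 12 9 10 11 4 5) = [0, 8, 2, 3, 5, 1, 6, 12, 7, 10, 11, 4, 9]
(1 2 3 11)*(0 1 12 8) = (0 1 2 3 11 12 8) = [1, 2, 3, 11, 4, 5, 6, 7, 0, 9, 10, 12, 8]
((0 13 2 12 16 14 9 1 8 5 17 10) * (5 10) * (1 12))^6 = (17)(9 16)(12 14) = [0, 1, 2, 3, 4, 5, 6, 7, 8, 16, 10, 11, 14, 13, 12, 15, 9, 17]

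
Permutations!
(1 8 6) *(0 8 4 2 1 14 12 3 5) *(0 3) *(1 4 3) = (0 8 6 14 12)(1 3 5)(2 4) = [8, 3, 4, 5, 2, 1, 14, 7, 6, 9, 10, 11, 0, 13, 12]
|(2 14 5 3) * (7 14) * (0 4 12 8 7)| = 9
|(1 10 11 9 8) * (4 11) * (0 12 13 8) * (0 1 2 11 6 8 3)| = 8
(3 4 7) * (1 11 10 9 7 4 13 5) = (1 11 10 9 7 3 13 5) = [0, 11, 2, 13, 4, 1, 6, 3, 8, 7, 9, 10, 12, 5]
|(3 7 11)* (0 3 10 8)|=|(0 3 7 11 10 8)|=6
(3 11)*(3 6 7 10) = (3 11 6 7 10) = [0, 1, 2, 11, 4, 5, 7, 10, 8, 9, 3, 6]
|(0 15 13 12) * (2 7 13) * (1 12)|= 7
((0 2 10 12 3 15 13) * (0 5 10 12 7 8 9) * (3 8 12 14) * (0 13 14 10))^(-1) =(0 5 13 9 8 12 7 10 2)(3 14 15) =[5, 1, 0, 14, 4, 13, 6, 10, 12, 8, 2, 11, 7, 9, 15, 3]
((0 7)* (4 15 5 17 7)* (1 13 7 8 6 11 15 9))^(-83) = [4, 13, 2, 3, 9, 17, 11, 0, 6, 1, 10, 15, 12, 7, 14, 5, 16, 8] = (0 4 9 1 13 7)(5 17 8 6 11 15)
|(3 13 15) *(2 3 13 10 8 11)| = |(2 3 10 8 11)(13 15)| = 10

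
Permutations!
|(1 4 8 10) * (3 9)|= 4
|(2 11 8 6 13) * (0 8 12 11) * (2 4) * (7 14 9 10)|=12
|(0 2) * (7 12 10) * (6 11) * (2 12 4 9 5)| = 8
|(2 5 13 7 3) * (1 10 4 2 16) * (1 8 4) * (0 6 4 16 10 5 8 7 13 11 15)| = |(0 6 4 2 8 16 7 3 10 1 5 11 15)| = 13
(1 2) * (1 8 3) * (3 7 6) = [0, 2, 8, 1, 4, 5, 3, 6, 7] = (1 2 8 7 6 3)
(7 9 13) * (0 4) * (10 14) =(0 4)(7 9 13)(10 14) =[4, 1, 2, 3, 0, 5, 6, 9, 8, 13, 14, 11, 12, 7, 10]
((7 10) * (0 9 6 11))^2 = (0 6)(9 11) = [6, 1, 2, 3, 4, 5, 0, 7, 8, 11, 10, 9]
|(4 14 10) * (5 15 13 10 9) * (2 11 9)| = 9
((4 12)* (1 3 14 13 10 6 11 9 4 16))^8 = (1 4 6 14 16 9 10 3 12 11 13) = [0, 4, 2, 12, 6, 5, 14, 7, 8, 10, 3, 13, 11, 1, 16, 15, 9]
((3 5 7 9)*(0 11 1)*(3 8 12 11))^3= (0 7 12)(1 5 8)(3 9 11)= [7, 5, 2, 9, 4, 8, 6, 12, 1, 11, 10, 3, 0]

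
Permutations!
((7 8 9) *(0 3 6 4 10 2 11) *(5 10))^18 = (0 6 5 2)(3 4 10 11) = [6, 1, 0, 4, 10, 2, 5, 7, 8, 9, 11, 3]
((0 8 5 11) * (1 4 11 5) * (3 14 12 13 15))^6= (0 8 1 4 11)(3 14 12 13 15)= [8, 4, 2, 14, 11, 5, 6, 7, 1, 9, 10, 0, 13, 15, 12, 3]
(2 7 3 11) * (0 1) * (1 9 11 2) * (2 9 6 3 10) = (0 6 3 9 11 1)(2 7 10) = [6, 0, 7, 9, 4, 5, 3, 10, 8, 11, 2, 1]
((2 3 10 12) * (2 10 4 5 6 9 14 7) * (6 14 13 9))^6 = (14) = [0, 1, 2, 3, 4, 5, 6, 7, 8, 9, 10, 11, 12, 13, 14]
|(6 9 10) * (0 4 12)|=3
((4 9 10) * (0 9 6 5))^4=(0 6 10)(4 9 5)=[6, 1, 2, 3, 9, 4, 10, 7, 8, 5, 0]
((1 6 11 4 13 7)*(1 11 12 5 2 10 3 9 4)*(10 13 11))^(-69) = [0, 5, 10, 11, 6, 7, 2, 9, 8, 1, 4, 12, 13, 3] = (1 5 7 9)(2 10 4 6)(3 11 12 13)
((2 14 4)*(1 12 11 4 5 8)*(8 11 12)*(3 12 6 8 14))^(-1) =(1 8 6 12 3 2 4 11 5 14) =[0, 8, 4, 2, 11, 14, 12, 7, 6, 9, 10, 5, 3, 13, 1]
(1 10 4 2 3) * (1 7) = (1 10 4 2 3 7) = [0, 10, 3, 7, 2, 5, 6, 1, 8, 9, 4]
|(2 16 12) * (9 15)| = |(2 16 12)(9 15)| = 6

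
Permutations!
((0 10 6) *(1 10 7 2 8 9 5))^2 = [2, 6, 9, 3, 4, 10, 7, 8, 5, 1, 0] = (0 2 9 1 6 7 8 5 10)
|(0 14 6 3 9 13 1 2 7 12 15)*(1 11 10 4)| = 14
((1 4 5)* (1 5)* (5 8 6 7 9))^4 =(5 9 7 6 8) =[0, 1, 2, 3, 4, 9, 8, 6, 5, 7]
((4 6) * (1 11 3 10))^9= [0, 11, 2, 10, 6, 5, 4, 7, 8, 9, 1, 3]= (1 11 3 10)(4 6)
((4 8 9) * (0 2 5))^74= [5, 1, 0, 3, 9, 2, 6, 7, 4, 8]= (0 5 2)(4 9 8)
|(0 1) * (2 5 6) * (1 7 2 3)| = 7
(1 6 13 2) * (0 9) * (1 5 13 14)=(0 9)(1 6 14)(2 5 13)=[9, 6, 5, 3, 4, 13, 14, 7, 8, 0, 10, 11, 12, 2, 1]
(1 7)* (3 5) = [0, 7, 2, 5, 4, 3, 6, 1] = (1 7)(3 5)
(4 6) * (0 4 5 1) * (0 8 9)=(0 4 6 5 1 8 9)=[4, 8, 2, 3, 6, 1, 5, 7, 9, 0]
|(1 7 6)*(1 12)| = 4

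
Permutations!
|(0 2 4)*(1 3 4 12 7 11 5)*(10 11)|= |(0 2 12 7 10 11 5 1 3 4)|= 10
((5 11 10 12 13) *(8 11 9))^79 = (5 8 10 13 9 11 12) = [0, 1, 2, 3, 4, 8, 6, 7, 10, 11, 13, 12, 5, 9]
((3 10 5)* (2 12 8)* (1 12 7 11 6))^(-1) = (1 6 11 7 2 8 12)(3 5 10) = [0, 6, 8, 5, 4, 10, 11, 2, 12, 9, 3, 7, 1]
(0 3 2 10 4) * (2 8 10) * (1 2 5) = (0 3 8 10 4)(1 2 5) = [3, 2, 5, 8, 0, 1, 6, 7, 10, 9, 4]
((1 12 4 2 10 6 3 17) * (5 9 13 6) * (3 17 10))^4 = (1 3 13 12 10 6 4 5 17 2 9) = [0, 3, 9, 13, 5, 17, 4, 7, 8, 1, 6, 11, 10, 12, 14, 15, 16, 2]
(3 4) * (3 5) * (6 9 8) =(3 4 5)(6 9 8) =[0, 1, 2, 4, 5, 3, 9, 7, 6, 8]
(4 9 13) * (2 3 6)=[0, 1, 3, 6, 9, 5, 2, 7, 8, 13, 10, 11, 12, 4]=(2 3 6)(4 9 13)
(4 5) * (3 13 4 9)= [0, 1, 2, 13, 5, 9, 6, 7, 8, 3, 10, 11, 12, 4]= (3 13 4 5 9)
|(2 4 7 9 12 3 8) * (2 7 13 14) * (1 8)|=|(1 8 7 9 12 3)(2 4 13 14)|=12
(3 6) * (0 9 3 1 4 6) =(0 9 3)(1 4 6) =[9, 4, 2, 0, 6, 5, 1, 7, 8, 3]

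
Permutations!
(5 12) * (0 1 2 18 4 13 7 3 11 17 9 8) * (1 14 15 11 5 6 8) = (0 14 15 11 17 9 1 2 18 4 13 7 3 5 12 6 8) = [14, 2, 18, 5, 13, 12, 8, 3, 0, 1, 10, 17, 6, 7, 15, 11, 16, 9, 4]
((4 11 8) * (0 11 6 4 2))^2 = (0 8)(2 11) = [8, 1, 11, 3, 4, 5, 6, 7, 0, 9, 10, 2]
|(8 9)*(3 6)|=|(3 6)(8 9)|=2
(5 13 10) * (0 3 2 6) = (0 3 2 6)(5 13 10) = [3, 1, 6, 2, 4, 13, 0, 7, 8, 9, 5, 11, 12, 10]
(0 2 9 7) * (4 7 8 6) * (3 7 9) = (0 2 3 7)(4 9 8 6) = [2, 1, 3, 7, 9, 5, 4, 0, 6, 8]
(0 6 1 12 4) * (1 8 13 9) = [6, 12, 2, 3, 0, 5, 8, 7, 13, 1, 10, 11, 4, 9] = (0 6 8 13 9 1 12 4)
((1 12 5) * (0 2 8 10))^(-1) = (0 10 8 2)(1 5 12) = [10, 5, 0, 3, 4, 12, 6, 7, 2, 9, 8, 11, 1]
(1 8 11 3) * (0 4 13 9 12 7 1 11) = (0 4 13 9 12 7 1 8)(3 11) = [4, 8, 2, 11, 13, 5, 6, 1, 0, 12, 10, 3, 7, 9]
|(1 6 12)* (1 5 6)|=3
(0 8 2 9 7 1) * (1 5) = (0 8 2 9 7 5 1) = [8, 0, 9, 3, 4, 1, 6, 5, 2, 7]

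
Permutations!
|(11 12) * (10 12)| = |(10 12 11)| = 3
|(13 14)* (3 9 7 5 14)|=|(3 9 7 5 14 13)|=6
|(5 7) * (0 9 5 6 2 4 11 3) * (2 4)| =8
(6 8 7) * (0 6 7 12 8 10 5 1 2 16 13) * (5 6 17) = [17, 2, 16, 3, 4, 1, 10, 7, 12, 9, 6, 11, 8, 0, 14, 15, 13, 5] = (0 17 5 1 2 16 13)(6 10)(8 12)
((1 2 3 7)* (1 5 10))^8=(1 3 5)(2 7 10)=[0, 3, 7, 5, 4, 1, 6, 10, 8, 9, 2]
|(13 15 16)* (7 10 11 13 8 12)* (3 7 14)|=|(3 7 10 11 13 15 16 8 12 14)|=10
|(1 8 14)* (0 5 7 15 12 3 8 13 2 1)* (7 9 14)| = |(0 5 9 14)(1 13 2)(3 8 7 15 12)| = 60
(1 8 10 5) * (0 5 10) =(10)(0 5 1 8) =[5, 8, 2, 3, 4, 1, 6, 7, 0, 9, 10]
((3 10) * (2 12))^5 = (2 12)(3 10) = [0, 1, 12, 10, 4, 5, 6, 7, 8, 9, 3, 11, 2]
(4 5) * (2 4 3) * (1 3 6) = (1 3 2 4 5 6) = [0, 3, 4, 2, 5, 6, 1]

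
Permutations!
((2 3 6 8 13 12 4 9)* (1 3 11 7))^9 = (1 11 9 12 8 3 7 2 4 13 6) = [0, 11, 4, 7, 13, 5, 1, 2, 3, 12, 10, 9, 8, 6]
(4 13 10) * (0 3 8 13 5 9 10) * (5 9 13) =(0 3 8 5 13)(4 9 10) =[3, 1, 2, 8, 9, 13, 6, 7, 5, 10, 4, 11, 12, 0]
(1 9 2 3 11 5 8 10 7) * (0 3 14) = (0 3 11 5 8 10 7 1 9 2 14) = [3, 9, 14, 11, 4, 8, 6, 1, 10, 2, 7, 5, 12, 13, 0]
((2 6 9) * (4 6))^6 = (2 6)(4 9) = [0, 1, 6, 3, 9, 5, 2, 7, 8, 4]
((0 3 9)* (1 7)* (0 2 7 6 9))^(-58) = (1 9 7 6 2) = [0, 9, 1, 3, 4, 5, 2, 6, 8, 7]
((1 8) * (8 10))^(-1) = (1 8 10) = [0, 8, 2, 3, 4, 5, 6, 7, 10, 9, 1]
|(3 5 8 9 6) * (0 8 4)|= |(0 8 9 6 3 5 4)|= 7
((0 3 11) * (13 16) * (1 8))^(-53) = (0 3 11)(1 8)(13 16) = [3, 8, 2, 11, 4, 5, 6, 7, 1, 9, 10, 0, 12, 16, 14, 15, 13]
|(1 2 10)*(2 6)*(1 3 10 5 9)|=10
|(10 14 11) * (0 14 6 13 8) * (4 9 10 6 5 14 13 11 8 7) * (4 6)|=|(0 13 7 6 11 4 9 10 5 14 8)|=11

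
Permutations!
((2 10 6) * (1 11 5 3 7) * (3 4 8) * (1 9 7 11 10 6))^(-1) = (1 10)(2 6)(3 8 4 5 11)(7 9) = [0, 10, 6, 8, 5, 11, 2, 9, 4, 7, 1, 3]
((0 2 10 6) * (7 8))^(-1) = (0 6 10 2)(7 8) = [6, 1, 0, 3, 4, 5, 10, 8, 7, 9, 2]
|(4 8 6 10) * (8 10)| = |(4 10)(6 8)| = 2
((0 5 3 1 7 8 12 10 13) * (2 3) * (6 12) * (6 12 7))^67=(0 5 2 3 1 6 7 8 12 10 13)=[5, 6, 3, 1, 4, 2, 7, 8, 12, 9, 13, 11, 10, 0]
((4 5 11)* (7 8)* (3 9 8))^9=[0, 1, 2, 9, 4, 5, 6, 3, 7, 8, 10, 11]=(11)(3 9 8 7)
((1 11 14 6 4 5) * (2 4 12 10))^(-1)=(1 5 4 2 10 12 6 14 11)=[0, 5, 10, 3, 2, 4, 14, 7, 8, 9, 12, 1, 6, 13, 11]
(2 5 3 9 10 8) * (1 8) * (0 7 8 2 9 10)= [7, 2, 5, 10, 4, 3, 6, 8, 9, 0, 1]= (0 7 8 9)(1 2 5 3 10)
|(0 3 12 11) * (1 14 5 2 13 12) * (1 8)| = 10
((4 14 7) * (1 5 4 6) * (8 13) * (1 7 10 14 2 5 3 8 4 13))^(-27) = (2 5 13 4)(6 7)(10 14) = [0, 1, 5, 3, 2, 13, 7, 6, 8, 9, 14, 11, 12, 4, 10]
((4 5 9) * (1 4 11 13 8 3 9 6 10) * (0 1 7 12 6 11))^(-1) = [9, 0, 2, 8, 1, 4, 12, 10, 13, 3, 6, 5, 7, 11] = (0 9 3 8 13 11 5 4 1)(6 12 7 10)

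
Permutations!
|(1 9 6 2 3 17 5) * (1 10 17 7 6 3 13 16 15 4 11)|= |(1 9 3 7 6 2 13 16 15 4 11)(5 10 17)|= 33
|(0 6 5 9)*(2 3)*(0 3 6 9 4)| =7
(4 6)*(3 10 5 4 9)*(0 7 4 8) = (0 7 4 6 9 3 10 5 8) = [7, 1, 2, 10, 6, 8, 9, 4, 0, 3, 5]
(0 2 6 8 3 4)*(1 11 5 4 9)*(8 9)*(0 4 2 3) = [3, 11, 6, 8, 4, 2, 9, 7, 0, 1, 10, 5] = (0 3 8)(1 11 5 2 6 9)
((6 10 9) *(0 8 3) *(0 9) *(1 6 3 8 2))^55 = [0, 1, 2, 9, 4, 5, 6, 7, 8, 3, 10] = (10)(3 9)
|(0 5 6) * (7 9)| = 6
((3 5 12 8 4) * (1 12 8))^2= (12)(3 8)(4 5)= [0, 1, 2, 8, 5, 4, 6, 7, 3, 9, 10, 11, 12]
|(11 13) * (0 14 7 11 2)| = |(0 14 7 11 13 2)| = 6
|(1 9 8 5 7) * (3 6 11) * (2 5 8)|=15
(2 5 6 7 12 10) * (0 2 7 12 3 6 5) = [2, 1, 0, 6, 4, 5, 12, 3, 8, 9, 7, 11, 10] = (0 2)(3 6 12 10 7)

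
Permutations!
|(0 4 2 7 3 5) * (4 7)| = |(0 7 3 5)(2 4)| = 4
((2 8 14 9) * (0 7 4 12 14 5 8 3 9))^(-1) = [14, 1, 9, 2, 7, 8, 6, 0, 5, 3, 10, 11, 4, 13, 12] = (0 14 12 4 7)(2 9 3)(5 8)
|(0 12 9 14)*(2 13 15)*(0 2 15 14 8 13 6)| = 8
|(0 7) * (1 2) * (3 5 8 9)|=4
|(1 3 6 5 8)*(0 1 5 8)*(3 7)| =|(0 1 7 3 6 8 5)| =7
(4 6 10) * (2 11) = [0, 1, 11, 3, 6, 5, 10, 7, 8, 9, 4, 2] = (2 11)(4 6 10)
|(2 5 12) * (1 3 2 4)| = 6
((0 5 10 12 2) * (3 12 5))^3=(0 2 12 3)(5 10)=[2, 1, 12, 0, 4, 10, 6, 7, 8, 9, 5, 11, 3]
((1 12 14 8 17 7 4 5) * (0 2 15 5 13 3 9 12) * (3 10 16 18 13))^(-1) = [1, 5, 0, 4, 7, 15, 6, 17, 14, 3, 13, 11, 9, 18, 12, 2, 10, 8, 16] = (0 1 5 15 2)(3 4 7 17 8 14 12 9)(10 13 18 16)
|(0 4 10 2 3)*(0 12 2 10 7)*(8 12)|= 12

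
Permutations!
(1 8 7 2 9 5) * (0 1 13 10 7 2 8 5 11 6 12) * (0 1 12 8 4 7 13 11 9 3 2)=(0 12 1 5 11 6 8)(2 3)(4 7)(10 13)=[12, 5, 3, 2, 7, 11, 8, 4, 0, 9, 13, 6, 1, 10]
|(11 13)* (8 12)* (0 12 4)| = 4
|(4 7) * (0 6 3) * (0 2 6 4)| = |(0 4 7)(2 6 3)| = 3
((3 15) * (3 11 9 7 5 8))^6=[0, 1, 2, 8, 4, 7, 6, 9, 5, 11, 10, 15, 12, 13, 14, 3]=(3 8 5 7 9 11 15)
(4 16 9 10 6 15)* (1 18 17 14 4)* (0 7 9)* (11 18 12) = (0 7 9 10 6 15 1 12 11 18 17 14 4 16) = [7, 12, 2, 3, 16, 5, 15, 9, 8, 10, 6, 18, 11, 13, 4, 1, 0, 14, 17]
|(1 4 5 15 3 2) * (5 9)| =7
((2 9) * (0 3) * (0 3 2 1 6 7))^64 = (0 6 9)(1 2 7) = [6, 2, 7, 3, 4, 5, 9, 1, 8, 0]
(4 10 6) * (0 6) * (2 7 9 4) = [6, 1, 7, 3, 10, 5, 2, 9, 8, 4, 0] = (0 6 2 7 9 4 10)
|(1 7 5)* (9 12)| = 6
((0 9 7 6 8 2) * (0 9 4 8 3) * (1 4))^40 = (0 2 3 8 6 4 7 1 9) = [2, 9, 3, 8, 7, 5, 4, 1, 6, 0]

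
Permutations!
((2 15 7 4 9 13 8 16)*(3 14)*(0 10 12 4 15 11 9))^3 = (0 4 12 10)(2 13)(3 14)(7 15)(8 11)(9 16) = [4, 1, 13, 14, 12, 5, 6, 15, 11, 16, 0, 8, 10, 2, 3, 7, 9]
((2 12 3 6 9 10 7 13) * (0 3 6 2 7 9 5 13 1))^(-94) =(0 5 3 13 2 7 12 1 6) =[5, 6, 7, 13, 4, 3, 0, 12, 8, 9, 10, 11, 1, 2]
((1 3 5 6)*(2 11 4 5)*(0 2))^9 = (0 2 11 4 5 6 1 3) = [2, 3, 11, 0, 5, 6, 1, 7, 8, 9, 10, 4]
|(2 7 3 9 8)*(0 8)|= 6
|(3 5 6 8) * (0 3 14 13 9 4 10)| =10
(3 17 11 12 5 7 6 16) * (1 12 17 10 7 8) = (1 12 5 8)(3 10 7 6 16)(11 17) = [0, 12, 2, 10, 4, 8, 16, 6, 1, 9, 7, 17, 5, 13, 14, 15, 3, 11]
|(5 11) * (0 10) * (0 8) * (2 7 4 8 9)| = |(0 10 9 2 7 4 8)(5 11)| = 14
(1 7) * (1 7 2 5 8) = (1 2 5 8) = [0, 2, 5, 3, 4, 8, 6, 7, 1]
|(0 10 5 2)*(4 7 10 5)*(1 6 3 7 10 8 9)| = |(0 5 2)(1 6 3 7 8 9)(4 10)| = 6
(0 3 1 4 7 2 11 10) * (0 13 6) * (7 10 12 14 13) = (0 3 1 4 10 7 2 11 12 14 13 6) = [3, 4, 11, 1, 10, 5, 0, 2, 8, 9, 7, 12, 14, 6, 13]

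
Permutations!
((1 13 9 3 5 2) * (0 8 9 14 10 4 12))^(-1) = (0 12 4 10 14 13 1 2 5 3 9 8) = [12, 2, 5, 9, 10, 3, 6, 7, 0, 8, 14, 11, 4, 1, 13]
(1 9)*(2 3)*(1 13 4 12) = [0, 9, 3, 2, 12, 5, 6, 7, 8, 13, 10, 11, 1, 4] = (1 9 13 4 12)(2 3)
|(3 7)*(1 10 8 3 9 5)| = |(1 10 8 3 7 9 5)| = 7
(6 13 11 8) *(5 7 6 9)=(5 7 6 13 11 8 9)=[0, 1, 2, 3, 4, 7, 13, 6, 9, 5, 10, 8, 12, 11]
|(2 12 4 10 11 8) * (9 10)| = 7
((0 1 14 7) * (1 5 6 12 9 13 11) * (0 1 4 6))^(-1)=(0 5)(1 7 14)(4 11 13 9 12 6)=[5, 7, 2, 3, 11, 0, 4, 14, 8, 12, 10, 13, 6, 9, 1]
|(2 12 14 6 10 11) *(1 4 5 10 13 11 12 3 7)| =|(1 4 5 10 12 14 6 13 11 2 3 7)| =12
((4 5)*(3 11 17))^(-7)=(3 17 11)(4 5)=[0, 1, 2, 17, 5, 4, 6, 7, 8, 9, 10, 3, 12, 13, 14, 15, 16, 11]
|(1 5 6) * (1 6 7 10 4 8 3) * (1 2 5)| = |(2 5 7 10 4 8 3)| = 7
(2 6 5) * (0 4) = (0 4)(2 6 5) = [4, 1, 6, 3, 0, 2, 5]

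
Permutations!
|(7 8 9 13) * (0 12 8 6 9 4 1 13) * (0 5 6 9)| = |(0 12 8 4 1 13 7 9 5 6)| = 10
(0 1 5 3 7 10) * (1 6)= (0 6 1 5 3 7 10)= [6, 5, 2, 7, 4, 3, 1, 10, 8, 9, 0]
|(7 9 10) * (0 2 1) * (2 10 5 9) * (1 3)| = 6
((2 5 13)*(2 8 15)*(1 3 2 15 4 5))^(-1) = (15)(1 2 3)(4 8 13 5) = [0, 2, 3, 1, 8, 4, 6, 7, 13, 9, 10, 11, 12, 5, 14, 15]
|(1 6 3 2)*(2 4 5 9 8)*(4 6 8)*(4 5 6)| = |(1 8 2)(3 4 6)(5 9)| = 6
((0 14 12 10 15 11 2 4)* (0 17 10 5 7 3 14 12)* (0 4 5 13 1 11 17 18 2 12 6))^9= (0 6)(1 11 12 13)(2 7 14 18 5 3 4)= [6, 11, 7, 4, 2, 3, 0, 14, 8, 9, 10, 12, 13, 1, 18, 15, 16, 17, 5]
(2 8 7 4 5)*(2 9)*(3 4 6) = [0, 1, 8, 4, 5, 9, 3, 6, 7, 2] = (2 8 7 6 3 4 5 9)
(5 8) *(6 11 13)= (5 8)(6 11 13)= [0, 1, 2, 3, 4, 8, 11, 7, 5, 9, 10, 13, 12, 6]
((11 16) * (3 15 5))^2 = [0, 1, 2, 5, 4, 15, 6, 7, 8, 9, 10, 11, 12, 13, 14, 3, 16] = (16)(3 5 15)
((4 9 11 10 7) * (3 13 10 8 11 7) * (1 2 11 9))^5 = (1 7 8 2 4 9 11)(3 10 13) = [0, 7, 4, 10, 9, 5, 6, 8, 2, 11, 13, 1, 12, 3]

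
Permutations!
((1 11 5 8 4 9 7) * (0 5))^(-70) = (0 8 9 1)(4 7 11 5) = [8, 0, 2, 3, 7, 4, 6, 11, 9, 1, 10, 5]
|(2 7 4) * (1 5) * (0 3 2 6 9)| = |(0 3 2 7 4 6 9)(1 5)| = 14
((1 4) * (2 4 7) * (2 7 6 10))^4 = (1 4 2 10 6) = [0, 4, 10, 3, 2, 5, 1, 7, 8, 9, 6]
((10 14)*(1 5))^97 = [0, 5, 2, 3, 4, 1, 6, 7, 8, 9, 14, 11, 12, 13, 10] = (1 5)(10 14)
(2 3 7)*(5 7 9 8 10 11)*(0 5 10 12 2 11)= (0 5 7 11 10)(2 3 9 8 12)= [5, 1, 3, 9, 4, 7, 6, 11, 12, 8, 0, 10, 2]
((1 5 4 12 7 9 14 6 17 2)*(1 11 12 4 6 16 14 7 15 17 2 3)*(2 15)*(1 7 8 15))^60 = (17) = [0, 1, 2, 3, 4, 5, 6, 7, 8, 9, 10, 11, 12, 13, 14, 15, 16, 17]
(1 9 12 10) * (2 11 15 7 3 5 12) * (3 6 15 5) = (1 9 2 11 5 12 10)(6 15 7) = [0, 9, 11, 3, 4, 12, 15, 6, 8, 2, 1, 5, 10, 13, 14, 7]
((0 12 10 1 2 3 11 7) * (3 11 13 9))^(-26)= (0 10 2 7 12 1 11)(3 13 9)= [10, 11, 7, 13, 4, 5, 6, 12, 8, 3, 2, 0, 1, 9]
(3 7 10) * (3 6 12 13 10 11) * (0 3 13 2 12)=(0 3 7 11 13 10 6)(2 12)=[3, 1, 12, 7, 4, 5, 0, 11, 8, 9, 6, 13, 2, 10]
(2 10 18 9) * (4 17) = (2 10 18 9)(4 17) = [0, 1, 10, 3, 17, 5, 6, 7, 8, 2, 18, 11, 12, 13, 14, 15, 16, 4, 9]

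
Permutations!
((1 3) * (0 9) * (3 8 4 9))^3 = (0 8)(1 9)(3 4) = [8, 9, 2, 4, 3, 5, 6, 7, 0, 1]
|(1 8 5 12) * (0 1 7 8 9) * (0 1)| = 4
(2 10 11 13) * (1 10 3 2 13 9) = (13)(1 10 11 9)(2 3) = [0, 10, 3, 2, 4, 5, 6, 7, 8, 1, 11, 9, 12, 13]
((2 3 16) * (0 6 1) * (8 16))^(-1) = (0 1 6)(2 16 8 3) = [1, 6, 16, 2, 4, 5, 0, 7, 3, 9, 10, 11, 12, 13, 14, 15, 8]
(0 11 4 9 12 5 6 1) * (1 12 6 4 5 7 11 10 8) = (0 10 8 1)(4 9 6 12 7 11 5) = [10, 0, 2, 3, 9, 4, 12, 11, 1, 6, 8, 5, 7]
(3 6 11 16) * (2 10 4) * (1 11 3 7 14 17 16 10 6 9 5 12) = (1 11 10 4 2 6 3 9 5 12)(7 14 17 16) = [0, 11, 6, 9, 2, 12, 3, 14, 8, 5, 4, 10, 1, 13, 17, 15, 7, 16]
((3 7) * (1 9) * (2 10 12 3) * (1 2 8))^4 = [0, 12, 7, 9, 4, 5, 6, 2, 10, 3, 8, 11, 1] = (1 12)(2 7)(3 9)(8 10)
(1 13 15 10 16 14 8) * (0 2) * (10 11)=(0 2)(1 13 15 11 10 16 14 8)=[2, 13, 0, 3, 4, 5, 6, 7, 1, 9, 16, 10, 12, 15, 8, 11, 14]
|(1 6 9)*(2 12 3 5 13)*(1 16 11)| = 5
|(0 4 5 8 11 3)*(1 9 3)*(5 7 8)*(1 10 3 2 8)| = |(0 4 7 1 9 2 8 11 10 3)| = 10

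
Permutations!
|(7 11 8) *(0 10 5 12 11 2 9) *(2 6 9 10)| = |(0 2 10 5 12 11 8 7 6 9)| = 10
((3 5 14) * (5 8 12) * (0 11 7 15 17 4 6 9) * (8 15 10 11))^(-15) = [17, 1, 2, 8, 14, 9, 3, 7, 4, 15, 10, 11, 6, 13, 0, 12, 16, 5] = (0 17 5 9 15 12 6 3 8 4 14)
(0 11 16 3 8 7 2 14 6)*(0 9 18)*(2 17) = [11, 1, 14, 8, 4, 5, 9, 17, 7, 18, 10, 16, 12, 13, 6, 15, 3, 2, 0] = (0 11 16 3 8 7 17 2 14 6 9 18)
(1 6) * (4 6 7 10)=(1 7 10 4 6)=[0, 7, 2, 3, 6, 5, 1, 10, 8, 9, 4]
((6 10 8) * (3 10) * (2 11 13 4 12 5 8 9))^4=(2 12 3 11 5 10 13 8 9 4 6)=[0, 1, 12, 11, 6, 10, 2, 7, 9, 4, 13, 5, 3, 8]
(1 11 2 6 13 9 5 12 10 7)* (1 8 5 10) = (1 11 2 6 13 9 10 7 8 5 12) = [0, 11, 6, 3, 4, 12, 13, 8, 5, 10, 7, 2, 1, 9]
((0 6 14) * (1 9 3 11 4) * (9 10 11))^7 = (0 6 14)(1 4 11 10)(3 9) = [6, 4, 2, 9, 11, 5, 14, 7, 8, 3, 1, 10, 12, 13, 0]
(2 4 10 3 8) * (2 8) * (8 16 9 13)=(2 4 10 3)(8 16 9 13)=[0, 1, 4, 2, 10, 5, 6, 7, 16, 13, 3, 11, 12, 8, 14, 15, 9]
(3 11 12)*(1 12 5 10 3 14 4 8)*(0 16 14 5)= (0 16 14 4 8 1 12 5 10 3 11)= [16, 12, 2, 11, 8, 10, 6, 7, 1, 9, 3, 0, 5, 13, 4, 15, 14]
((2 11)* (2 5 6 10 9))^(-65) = (2 11 5 6 10 9) = [0, 1, 11, 3, 4, 6, 10, 7, 8, 2, 9, 5]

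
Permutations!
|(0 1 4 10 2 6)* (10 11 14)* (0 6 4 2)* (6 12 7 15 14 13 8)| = |(0 1 2 4 11 13 8 6 12 7 15 14 10)| = 13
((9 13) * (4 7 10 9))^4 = [0, 1, 2, 3, 13, 5, 6, 4, 8, 10, 7, 11, 12, 9] = (4 13 9 10 7)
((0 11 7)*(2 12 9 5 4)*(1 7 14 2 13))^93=(0 9 7 12 1 2 13 14 4 11 5)=[9, 2, 13, 3, 11, 0, 6, 12, 8, 7, 10, 5, 1, 14, 4]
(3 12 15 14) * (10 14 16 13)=(3 12 15 16 13 10 14)=[0, 1, 2, 12, 4, 5, 6, 7, 8, 9, 14, 11, 15, 10, 3, 16, 13]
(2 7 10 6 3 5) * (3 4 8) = (2 7 10 6 4 8 3 5) = [0, 1, 7, 5, 8, 2, 4, 10, 3, 9, 6]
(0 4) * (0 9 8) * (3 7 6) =(0 4 9 8)(3 7 6) =[4, 1, 2, 7, 9, 5, 3, 6, 0, 8]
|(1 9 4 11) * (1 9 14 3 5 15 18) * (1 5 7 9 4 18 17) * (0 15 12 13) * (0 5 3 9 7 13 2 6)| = 26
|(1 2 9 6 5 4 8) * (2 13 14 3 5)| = |(1 13 14 3 5 4 8)(2 9 6)| = 21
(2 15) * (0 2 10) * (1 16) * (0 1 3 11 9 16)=[2, 0, 15, 11, 4, 5, 6, 7, 8, 16, 1, 9, 12, 13, 14, 10, 3]=(0 2 15 10 1)(3 11 9 16)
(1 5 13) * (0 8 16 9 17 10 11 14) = (0 8 16 9 17 10 11 14)(1 5 13) = [8, 5, 2, 3, 4, 13, 6, 7, 16, 17, 11, 14, 12, 1, 0, 15, 9, 10]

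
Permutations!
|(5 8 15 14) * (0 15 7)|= 6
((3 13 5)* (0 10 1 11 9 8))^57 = [11, 8, 2, 3, 4, 5, 6, 7, 1, 10, 9, 0, 12, 13] = (13)(0 11)(1 8)(9 10)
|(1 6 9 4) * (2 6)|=5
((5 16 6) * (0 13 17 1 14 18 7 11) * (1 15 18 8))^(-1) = (0 11 7 18 15 17 13)(1 8 14)(5 6 16) = [11, 8, 2, 3, 4, 6, 16, 18, 14, 9, 10, 7, 12, 0, 1, 17, 5, 13, 15]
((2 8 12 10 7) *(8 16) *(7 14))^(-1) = [0, 1, 7, 3, 4, 5, 6, 14, 16, 9, 12, 11, 8, 13, 10, 15, 2] = (2 7 14 10 12 8 16)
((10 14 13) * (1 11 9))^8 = (1 9 11)(10 13 14) = [0, 9, 2, 3, 4, 5, 6, 7, 8, 11, 13, 1, 12, 14, 10]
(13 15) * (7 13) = (7 13 15) = [0, 1, 2, 3, 4, 5, 6, 13, 8, 9, 10, 11, 12, 15, 14, 7]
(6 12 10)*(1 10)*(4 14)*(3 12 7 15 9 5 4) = (1 10 6 7 15 9 5 4 14 3 12) = [0, 10, 2, 12, 14, 4, 7, 15, 8, 5, 6, 11, 1, 13, 3, 9]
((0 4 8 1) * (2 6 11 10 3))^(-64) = (2 6 11 10 3) = [0, 1, 6, 2, 4, 5, 11, 7, 8, 9, 3, 10]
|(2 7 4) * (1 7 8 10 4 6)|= 12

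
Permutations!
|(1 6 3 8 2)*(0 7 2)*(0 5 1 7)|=10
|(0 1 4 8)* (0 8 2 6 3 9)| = 7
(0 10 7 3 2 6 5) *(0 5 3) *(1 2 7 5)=(0 10 5 1 2 6 3 7)=[10, 2, 6, 7, 4, 1, 3, 0, 8, 9, 5]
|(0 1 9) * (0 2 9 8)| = 6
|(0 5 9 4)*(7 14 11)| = 12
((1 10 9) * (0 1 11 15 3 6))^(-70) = (0 10 11 3)(1 9 15 6) = [10, 9, 2, 0, 4, 5, 1, 7, 8, 15, 11, 3, 12, 13, 14, 6]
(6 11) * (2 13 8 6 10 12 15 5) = [0, 1, 13, 3, 4, 2, 11, 7, 6, 9, 12, 10, 15, 8, 14, 5] = (2 13 8 6 11 10 12 15 5)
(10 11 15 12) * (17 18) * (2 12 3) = (2 12 10 11 15 3)(17 18) = [0, 1, 12, 2, 4, 5, 6, 7, 8, 9, 11, 15, 10, 13, 14, 3, 16, 18, 17]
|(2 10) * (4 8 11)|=6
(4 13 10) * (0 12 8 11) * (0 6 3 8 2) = (0 12 2)(3 8 11 6)(4 13 10) = [12, 1, 0, 8, 13, 5, 3, 7, 11, 9, 4, 6, 2, 10]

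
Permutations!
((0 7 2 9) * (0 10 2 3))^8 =(0 3 7)(2 10 9) =[3, 1, 10, 7, 4, 5, 6, 0, 8, 2, 9]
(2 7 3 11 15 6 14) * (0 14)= [14, 1, 7, 11, 4, 5, 0, 3, 8, 9, 10, 15, 12, 13, 2, 6]= (0 14 2 7 3 11 15 6)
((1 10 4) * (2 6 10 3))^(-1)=(1 4 10 6 2 3)=[0, 4, 3, 1, 10, 5, 2, 7, 8, 9, 6]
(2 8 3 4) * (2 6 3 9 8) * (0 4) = (0 4 6 3)(8 9) = [4, 1, 2, 0, 6, 5, 3, 7, 9, 8]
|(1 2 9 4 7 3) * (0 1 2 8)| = |(0 1 8)(2 9 4 7 3)| = 15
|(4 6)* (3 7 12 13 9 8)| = 6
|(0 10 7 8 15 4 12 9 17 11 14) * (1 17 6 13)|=|(0 10 7 8 15 4 12 9 6 13 1 17 11 14)|=14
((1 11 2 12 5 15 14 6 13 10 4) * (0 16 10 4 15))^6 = (0 13 5 6 12 14 2 15 11 10 1 16 4) = [13, 16, 15, 3, 0, 6, 12, 7, 8, 9, 1, 10, 14, 5, 2, 11, 4]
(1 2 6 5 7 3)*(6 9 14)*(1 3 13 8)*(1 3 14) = (1 2 9)(3 14 6 5 7 13 8) = [0, 2, 9, 14, 4, 7, 5, 13, 3, 1, 10, 11, 12, 8, 6]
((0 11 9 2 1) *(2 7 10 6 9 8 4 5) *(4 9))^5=(0 10 1 7 2 9 5 8 4 11 6)=[10, 7, 9, 3, 11, 8, 0, 2, 4, 5, 1, 6]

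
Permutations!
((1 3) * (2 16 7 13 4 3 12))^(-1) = (1 3 4 13 7 16 2 12) = [0, 3, 12, 4, 13, 5, 6, 16, 8, 9, 10, 11, 1, 7, 14, 15, 2]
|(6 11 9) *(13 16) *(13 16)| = 3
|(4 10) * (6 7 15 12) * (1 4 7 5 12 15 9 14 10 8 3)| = 12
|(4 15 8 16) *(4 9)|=5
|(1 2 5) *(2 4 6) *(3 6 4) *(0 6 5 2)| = |(0 6)(1 3 5)| = 6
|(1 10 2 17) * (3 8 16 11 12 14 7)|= 28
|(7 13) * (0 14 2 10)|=4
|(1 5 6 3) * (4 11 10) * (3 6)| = |(1 5 3)(4 11 10)| = 3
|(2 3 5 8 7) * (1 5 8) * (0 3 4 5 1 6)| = 8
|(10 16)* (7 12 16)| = |(7 12 16 10)| = 4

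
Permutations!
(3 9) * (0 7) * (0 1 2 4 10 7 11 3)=(0 11 3 9)(1 2 4 10 7)=[11, 2, 4, 9, 10, 5, 6, 1, 8, 0, 7, 3]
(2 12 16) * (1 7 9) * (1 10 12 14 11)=(1 7 9 10 12 16 2 14 11)=[0, 7, 14, 3, 4, 5, 6, 9, 8, 10, 12, 1, 16, 13, 11, 15, 2]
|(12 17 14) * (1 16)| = 6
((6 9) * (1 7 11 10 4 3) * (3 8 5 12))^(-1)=(1 3 12 5 8 4 10 11 7)(6 9)=[0, 3, 2, 12, 10, 8, 9, 1, 4, 6, 11, 7, 5]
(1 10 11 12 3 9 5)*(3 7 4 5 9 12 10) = (1 3 12 7 4 5)(10 11) = [0, 3, 2, 12, 5, 1, 6, 4, 8, 9, 11, 10, 7]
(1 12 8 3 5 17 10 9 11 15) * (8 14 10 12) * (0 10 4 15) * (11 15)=(0 10 9 15 1 8 3 5 17 12 14 4 11)=[10, 8, 2, 5, 11, 17, 6, 7, 3, 15, 9, 0, 14, 13, 4, 1, 16, 12]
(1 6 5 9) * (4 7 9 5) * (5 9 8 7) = (1 6 4 5 9)(7 8) = [0, 6, 2, 3, 5, 9, 4, 8, 7, 1]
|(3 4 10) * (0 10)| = |(0 10 3 4)| = 4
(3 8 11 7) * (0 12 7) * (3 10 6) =(0 12 7 10 6 3 8 11) =[12, 1, 2, 8, 4, 5, 3, 10, 11, 9, 6, 0, 7]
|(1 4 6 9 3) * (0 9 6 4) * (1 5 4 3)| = |(0 9 1)(3 5 4)| = 3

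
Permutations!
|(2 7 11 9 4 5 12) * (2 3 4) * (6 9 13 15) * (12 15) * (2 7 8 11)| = 12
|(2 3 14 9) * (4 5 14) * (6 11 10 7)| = 12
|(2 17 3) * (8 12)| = |(2 17 3)(8 12)| = 6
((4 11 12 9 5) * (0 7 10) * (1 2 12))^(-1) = (0 10 7)(1 11 4 5 9 12 2) = [10, 11, 1, 3, 5, 9, 6, 0, 8, 12, 7, 4, 2]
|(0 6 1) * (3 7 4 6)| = |(0 3 7 4 6 1)| = 6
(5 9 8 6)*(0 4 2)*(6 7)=[4, 1, 0, 3, 2, 9, 5, 6, 7, 8]=(0 4 2)(5 9 8 7 6)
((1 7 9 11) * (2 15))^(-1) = (1 11 9 7)(2 15) = [0, 11, 15, 3, 4, 5, 6, 1, 8, 7, 10, 9, 12, 13, 14, 2]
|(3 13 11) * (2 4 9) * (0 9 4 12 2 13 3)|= |(0 9 13 11)(2 12)|= 4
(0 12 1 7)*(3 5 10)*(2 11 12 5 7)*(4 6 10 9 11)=(0 5 9 11 12 1 2 4 6 10 3 7)=[5, 2, 4, 7, 6, 9, 10, 0, 8, 11, 3, 12, 1]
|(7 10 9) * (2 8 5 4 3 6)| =|(2 8 5 4 3 6)(7 10 9)| =6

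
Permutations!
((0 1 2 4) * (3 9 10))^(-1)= (0 4 2 1)(3 10 9)= [4, 0, 1, 10, 2, 5, 6, 7, 8, 3, 9]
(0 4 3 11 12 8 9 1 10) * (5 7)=[4, 10, 2, 11, 3, 7, 6, 5, 9, 1, 0, 12, 8]=(0 4 3 11 12 8 9 1 10)(5 7)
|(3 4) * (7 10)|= 2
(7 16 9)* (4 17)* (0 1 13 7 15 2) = (0 1 13 7 16 9 15 2)(4 17) = [1, 13, 0, 3, 17, 5, 6, 16, 8, 15, 10, 11, 12, 7, 14, 2, 9, 4]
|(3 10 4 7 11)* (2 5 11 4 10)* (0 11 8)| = |(0 11 3 2 5 8)(4 7)| = 6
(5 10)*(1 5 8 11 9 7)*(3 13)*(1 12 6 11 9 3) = (1 5 10 8 9 7 12 6 11 3 13) = [0, 5, 2, 13, 4, 10, 11, 12, 9, 7, 8, 3, 6, 1]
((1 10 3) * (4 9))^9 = (10)(4 9) = [0, 1, 2, 3, 9, 5, 6, 7, 8, 4, 10]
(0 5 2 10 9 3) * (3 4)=(0 5 2 10 9 4 3)=[5, 1, 10, 0, 3, 2, 6, 7, 8, 4, 9]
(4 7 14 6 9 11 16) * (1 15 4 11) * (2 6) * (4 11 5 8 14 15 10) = (1 10 4 7 15 11 16 5 8 14 2 6 9) = [0, 10, 6, 3, 7, 8, 9, 15, 14, 1, 4, 16, 12, 13, 2, 11, 5]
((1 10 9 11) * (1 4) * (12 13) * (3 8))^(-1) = (1 4 11 9 10)(3 8)(12 13) = [0, 4, 2, 8, 11, 5, 6, 7, 3, 10, 1, 9, 13, 12]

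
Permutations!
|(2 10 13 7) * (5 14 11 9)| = |(2 10 13 7)(5 14 11 9)| = 4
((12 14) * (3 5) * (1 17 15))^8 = (1 15 17) = [0, 15, 2, 3, 4, 5, 6, 7, 8, 9, 10, 11, 12, 13, 14, 17, 16, 1]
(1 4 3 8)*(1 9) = [0, 4, 2, 8, 3, 5, 6, 7, 9, 1] = (1 4 3 8 9)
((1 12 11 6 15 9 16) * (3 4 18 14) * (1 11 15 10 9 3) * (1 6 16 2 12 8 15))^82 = [0, 2, 10, 8, 15, 5, 18, 7, 12, 6, 14, 11, 9, 13, 4, 1, 16, 17, 3] = (1 2 10 14 4 15)(3 8 12 9 6 18)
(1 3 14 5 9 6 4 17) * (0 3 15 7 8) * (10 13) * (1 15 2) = (0 3 14 5 9 6 4 17 15 7 8)(1 2)(10 13) = [3, 2, 1, 14, 17, 9, 4, 8, 0, 6, 13, 11, 12, 10, 5, 7, 16, 15]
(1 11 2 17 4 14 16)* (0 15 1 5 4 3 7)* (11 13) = (0 15 1 13 11 2 17 3 7)(4 14 16 5) = [15, 13, 17, 7, 14, 4, 6, 0, 8, 9, 10, 2, 12, 11, 16, 1, 5, 3]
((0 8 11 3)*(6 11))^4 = (0 3 11 6 8) = [3, 1, 2, 11, 4, 5, 8, 7, 0, 9, 10, 6]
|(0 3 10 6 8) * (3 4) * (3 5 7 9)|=|(0 4 5 7 9 3 10 6 8)|=9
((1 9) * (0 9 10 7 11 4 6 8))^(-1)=[8, 9, 2, 3, 11, 5, 4, 10, 6, 0, 1, 7]=(0 8 6 4 11 7 10 1 9)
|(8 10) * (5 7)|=2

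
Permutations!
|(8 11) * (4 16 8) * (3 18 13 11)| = |(3 18 13 11 4 16 8)| = 7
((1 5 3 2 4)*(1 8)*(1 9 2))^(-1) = (1 3 5)(2 9 8 4) = [0, 3, 9, 5, 2, 1, 6, 7, 4, 8]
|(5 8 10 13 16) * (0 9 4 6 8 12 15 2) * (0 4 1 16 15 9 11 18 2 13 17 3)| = 10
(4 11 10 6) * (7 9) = (4 11 10 6)(7 9) = [0, 1, 2, 3, 11, 5, 4, 9, 8, 7, 6, 10]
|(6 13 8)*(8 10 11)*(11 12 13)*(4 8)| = 12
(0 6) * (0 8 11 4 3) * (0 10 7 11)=[6, 1, 2, 10, 3, 5, 8, 11, 0, 9, 7, 4]=(0 6 8)(3 10 7 11 4)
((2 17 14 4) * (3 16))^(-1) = (2 4 14 17)(3 16) = [0, 1, 4, 16, 14, 5, 6, 7, 8, 9, 10, 11, 12, 13, 17, 15, 3, 2]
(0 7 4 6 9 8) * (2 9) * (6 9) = (0 7 4 9 8)(2 6) = [7, 1, 6, 3, 9, 5, 2, 4, 0, 8]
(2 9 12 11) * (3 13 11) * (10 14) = (2 9 12 3 13 11)(10 14) = [0, 1, 9, 13, 4, 5, 6, 7, 8, 12, 14, 2, 3, 11, 10]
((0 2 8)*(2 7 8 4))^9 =(8)(2 4) =[0, 1, 4, 3, 2, 5, 6, 7, 8]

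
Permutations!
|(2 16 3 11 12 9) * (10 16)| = |(2 10 16 3 11 12 9)| = 7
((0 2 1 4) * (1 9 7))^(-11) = (0 2 9 7 1 4) = [2, 4, 9, 3, 0, 5, 6, 1, 8, 7]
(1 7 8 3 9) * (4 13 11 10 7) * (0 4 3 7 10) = (0 4 13 11)(1 3 9)(7 8) = [4, 3, 2, 9, 13, 5, 6, 8, 7, 1, 10, 0, 12, 11]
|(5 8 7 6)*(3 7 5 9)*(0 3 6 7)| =|(0 3)(5 8)(6 9)| =2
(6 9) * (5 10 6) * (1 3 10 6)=[0, 3, 2, 10, 4, 6, 9, 7, 8, 5, 1]=(1 3 10)(5 6 9)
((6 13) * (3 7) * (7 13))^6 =(3 6)(7 13) =[0, 1, 2, 6, 4, 5, 3, 13, 8, 9, 10, 11, 12, 7]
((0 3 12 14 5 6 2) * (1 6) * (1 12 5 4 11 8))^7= [8, 14, 11, 1, 3, 6, 4, 7, 12, 9, 10, 5, 2, 13, 0]= (0 8 12 2 11 5 6 4 3 1 14)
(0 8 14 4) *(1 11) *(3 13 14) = (0 8 3 13 14 4)(1 11) = [8, 11, 2, 13, 0, 5, 6, 7, 3, 9, 10, 1, 12, 14, 4]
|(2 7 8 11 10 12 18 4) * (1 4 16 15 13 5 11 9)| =24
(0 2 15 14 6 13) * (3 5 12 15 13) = (0 2 13)(3 5 12 15 14 6) = [2, 1, 13, 5, 4, 12, 3, 7, 8, 9, 10, 11, 15, 0, 6, 14]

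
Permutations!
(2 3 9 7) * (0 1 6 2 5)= (0 1 6 2 3 9 7 5)= [1, 6, 3, 9, 4, 0, 2, 5, 8, 7]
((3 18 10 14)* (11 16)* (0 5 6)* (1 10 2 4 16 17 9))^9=[0, 17, 3, 10, 18, 5, 6, 7, 8, 11, 9, 4, 12, 13, 1, 15, 2, 16, 14]=(1 17 16 2 3 10 9 11 4 18 14)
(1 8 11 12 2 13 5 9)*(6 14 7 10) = [0, 8, 13, 3, 4, 9, 14, 10, 11, 1, 6, 12, 2, 5, 7] = (1 8 11 12 2 13 5 9)(6 14 7 10)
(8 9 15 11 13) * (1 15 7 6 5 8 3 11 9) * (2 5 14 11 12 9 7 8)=(1 15 7 6 14 11 13 3 12 9 8)(2 5)=[0, 15, 5, 12, 4, 2, 14, 6, 1, 8, 10, 13, 9, 3, 11, 7]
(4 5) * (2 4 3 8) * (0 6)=(0 6)(2 4 5 3 8)=[6, 1, 4, 8, 5, 3, 0, 7, 2]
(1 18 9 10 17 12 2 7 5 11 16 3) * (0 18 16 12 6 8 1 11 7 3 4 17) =(0 18 9 10)(1 16 4 17 6 8)(2 3 11 12)(5 7) =[18, 16, 3, 11, 17, 7, 8, 5, 1, 10, 0, 12, 2, 13, 14, 15, 4, 6, 9]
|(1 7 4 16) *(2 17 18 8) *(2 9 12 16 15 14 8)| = |(1 7 4 15 14 8 9 12 16)(2 17 18)| = 9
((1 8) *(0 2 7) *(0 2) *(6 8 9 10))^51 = (1 9 10 6 8)(2 7) = [0, 9, 7, 3, 4, 5, 8, 2, 1, 10, 6]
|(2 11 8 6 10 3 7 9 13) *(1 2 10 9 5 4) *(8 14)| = 13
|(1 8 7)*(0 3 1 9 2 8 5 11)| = |(0 3 1 5 11)(2 8 7 9)| = 20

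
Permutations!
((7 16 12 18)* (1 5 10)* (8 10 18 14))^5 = (1 12 5 14 18 8 7 10 16) = [0, 12, 2, 3, 4, 14, 6, 10, 7, 9, 16, 11, 5, 13, 18, 15, 1, 17, 8]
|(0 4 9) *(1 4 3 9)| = 6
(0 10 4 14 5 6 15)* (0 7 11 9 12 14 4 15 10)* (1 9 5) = [0, 9, 2, 3, 4, 6, 10, 11, 8, 12, 15, 5, 14, 13, 1, 7] = (1 9 12 14)(5 6 10 15 7 11)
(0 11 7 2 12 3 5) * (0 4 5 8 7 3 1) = (0 11 3 8 7 2 12 1)(4 5) = [11, 0, 12, 8, 5, 4, 6, 2, 7, 9, 10, 3, 1]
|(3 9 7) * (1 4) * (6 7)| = |(1 4)(3 9 6 7)| = 4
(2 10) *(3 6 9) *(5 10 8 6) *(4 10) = (2 8 6 9 3 5 4 10) = [0, 1, 8, 5, 10, 4, 9, 7, 6, 3, 2]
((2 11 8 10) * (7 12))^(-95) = (2 11 8 10)(7 12) = [0, 1, 11, 3, 4, 5, 6, 12, 10, 9, 2, 8, 7]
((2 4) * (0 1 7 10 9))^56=(0 1 7 10 9)=[1, 7, 2, 3, 4, 5, 6, 10, 8, 0, 9]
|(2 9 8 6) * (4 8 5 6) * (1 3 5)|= 6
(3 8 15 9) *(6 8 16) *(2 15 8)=[0, 1, 15, 16, 4, 5, 2, 7, 8, 3, 10, 11, 12, 13, 14, 9, 6]=(2 15 9 3 16 6)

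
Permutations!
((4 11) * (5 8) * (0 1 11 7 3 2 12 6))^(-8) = [1, 11, 12, 2, 7, 5, 0, 3, 8, 9, 10, 4, 6] = (0 1 11 4 7 3 2 12 6)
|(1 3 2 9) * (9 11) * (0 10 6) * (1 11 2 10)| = 10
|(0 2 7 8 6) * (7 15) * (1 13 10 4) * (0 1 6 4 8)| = |(0 2 15 7)(1 13 10 8 4 6)| = 12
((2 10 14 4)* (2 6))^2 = (2 14 6 10 4) = [0, 1, 14, 3, 2, 5, 10, 7, 8, 9, 4, 11, 12, 13, 6]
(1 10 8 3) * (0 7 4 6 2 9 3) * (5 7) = (0 5 7 4 6 2 9 3 1 10 8) = [5, 10, 9, 1, 6, 7, 2, 4, 0, 3, 8]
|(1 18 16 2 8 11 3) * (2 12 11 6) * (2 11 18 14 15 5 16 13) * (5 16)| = 12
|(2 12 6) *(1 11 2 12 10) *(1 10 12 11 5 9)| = |(1 5 9)(2 12 6 11)| = 12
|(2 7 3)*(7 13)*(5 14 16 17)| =4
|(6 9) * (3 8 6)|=|(3 8 6 9)|=4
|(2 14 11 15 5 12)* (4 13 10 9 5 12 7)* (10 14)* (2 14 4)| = 20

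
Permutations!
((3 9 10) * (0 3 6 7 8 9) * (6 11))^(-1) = (0 3)(6 11 10 9 8 7) = [3, 1, 2, 0, 4, 5, 11, 6, 7, 8, 9, 10]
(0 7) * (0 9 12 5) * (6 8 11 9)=(0 7 6 8 11 9 12 5)=[7, 1, 2, 3, 4, 0, 8, 6, 11, 12, 10, 9, 5]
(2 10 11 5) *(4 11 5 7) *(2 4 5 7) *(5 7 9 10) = (2 5 4 11)(9 10) = [0, 1, 5, 3, 11, 4, 6, 7, 8, 10, 9, 2]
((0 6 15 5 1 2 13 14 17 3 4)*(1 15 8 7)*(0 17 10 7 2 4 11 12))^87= (0 2 10 4 11 6 13 7 17 12 8 14 1 3)(5 15)= [2, 3, 10, 0, 11, 15, 13, 17, 14, 9, 4, 6, 8, 7, 1, 5, 16, 12]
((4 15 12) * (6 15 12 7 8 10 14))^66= (15)= [0, 1, 2, 3, 4, 5, 6, 7, 8, 9, 10, 11, 12, 13, 14, 15]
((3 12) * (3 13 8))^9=(3 12 13 8)=[0, 1, 2, 12, 4, 5, 6, 7, 3, 9, 10, 11, 13, 8]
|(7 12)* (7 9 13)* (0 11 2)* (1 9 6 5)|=21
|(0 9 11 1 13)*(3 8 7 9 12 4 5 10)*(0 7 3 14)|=30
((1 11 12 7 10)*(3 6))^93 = (1 7 11 10 12)(3 6) = [0, 7, 2, 6, 4, 5, 3, 11, 8, 9, 12, 10, 1]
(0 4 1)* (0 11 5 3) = (0 4 1 11 5 3) = [4, 11, 2, 0, 1, 3, 6, 7, 8, 9, 10, 5]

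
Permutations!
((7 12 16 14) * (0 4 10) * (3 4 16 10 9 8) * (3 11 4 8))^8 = [14, 1, 2, 4, 8, 5, 6, 10, 9, 11, 16, 3, 0, 13, 12, 15, 7] = (0 14 12)(3 4 8 9 11)(7 10 16)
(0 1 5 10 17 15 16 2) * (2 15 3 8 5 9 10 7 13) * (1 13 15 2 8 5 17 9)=[13, 1, 0, 5, 4, 7, 6, 15, 17, 10, 9, 11, 12, 8, 14, 16, 2, 3]=(0 13 8 17 3 5 7 15 16 2)(9 10)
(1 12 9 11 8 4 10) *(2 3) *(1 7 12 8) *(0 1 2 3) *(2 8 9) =(0 1 9 11 8 4 10 7 12 2) =[1, 9, 0, 3, 10, 5, 6, 12, 4, 11, 7, 8, 2]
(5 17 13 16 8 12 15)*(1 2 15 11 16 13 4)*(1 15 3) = (1 2 3)(4 15 5 17)(8 12 11 16) = [0, 2, 3, 1, 15, 17, 6, 7, 12, 9, 10, 16, 11, 13, 14, 5, 8, 4]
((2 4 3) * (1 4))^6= (1 3)(2 4)= [0, 3, 4, 1, 2]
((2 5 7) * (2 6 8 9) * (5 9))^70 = (9)(5 6)(7 8) = [0, 1, 2, 3, 4, 6, 5, 8, 7, 9]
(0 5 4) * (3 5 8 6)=[8, 1, 2, 5, 0, 4, 3, 7, 6]=(0 8 6 3 5 4)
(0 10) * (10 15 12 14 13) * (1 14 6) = (0 15 12 6 1 14 13 10) = [15, 14, 2, 3, 4, 5, 1, 7, 8, 9, 0, 11, 6, 10, 13, 12]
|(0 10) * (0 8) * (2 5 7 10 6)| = 7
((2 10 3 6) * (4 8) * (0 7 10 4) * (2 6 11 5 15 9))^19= (0 2 5 10 8 9 11 7 4 15 3)= [2, 1, 5, 0, 15, 10, 6, 4, 9, 11, 8, 7, 12, 13, 14, 3]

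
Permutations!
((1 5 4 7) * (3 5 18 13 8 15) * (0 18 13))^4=(18)(1 3)(4 8)(5 13)(7 15)=[0, 3, 2, 1, 8, 13, 6, 15, 4, 9, 10, 11, 12, 5, 14, 7, 16, 17, 18]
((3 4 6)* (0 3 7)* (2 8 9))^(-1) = (0 7 6 4 3)(2 9 8) = [7, 1, 9, 0, 3, 5, 4, 6, 2, 8]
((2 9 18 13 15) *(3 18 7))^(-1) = (2 15 13 18 3 7 9) = [0, 1, 15, 7, 4, 5, 6, 9, 8, 2, 10, 11, 12, 18, 14, 13, 16, 17, 3]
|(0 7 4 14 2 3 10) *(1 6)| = |(0 7 4 14 2 3 10)(1 6)| = 14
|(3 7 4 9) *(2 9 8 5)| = |(2 9 3 7 4 8 5)| = 7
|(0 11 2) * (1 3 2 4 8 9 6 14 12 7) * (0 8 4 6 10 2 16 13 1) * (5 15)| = 12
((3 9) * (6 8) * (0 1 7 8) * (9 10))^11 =(0 1 7 8 6)(3 9 10) =[1, 7, 2, 9, 4, 5, 0, 8, 6, 10, 3]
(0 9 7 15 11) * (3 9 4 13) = [4, 1, 2, 9, 13, 5, 6, 15, 8, 7, 10, 0, 12, 3, 14, 11] = (0 4 13 3 9 7 15 11)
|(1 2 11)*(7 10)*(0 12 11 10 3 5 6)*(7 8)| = |(0 12 11 1 2 10 8 7 3 5 6)| = 11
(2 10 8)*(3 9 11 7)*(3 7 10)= (2 3 9 11 10 8)= [0, 1, 3, 9, 4, 5, 6, 7, 2, 11, 8, 10]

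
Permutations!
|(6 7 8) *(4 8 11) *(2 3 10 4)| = 8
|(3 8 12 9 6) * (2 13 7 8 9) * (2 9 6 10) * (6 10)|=9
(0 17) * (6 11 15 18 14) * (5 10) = [17, 1, 2, 3, 4, 10, 11, 7, 8, 9, 5, 15, 12, 13, 6, 18, 16, 0, 14] = (0 17)(5 10)(6 11 15 18 14)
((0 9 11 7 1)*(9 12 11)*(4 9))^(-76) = (0 1 7 11 12) = [1, 7, 2, 3, 4, 5, 6, 11, 8, 9, 10, 12, 0]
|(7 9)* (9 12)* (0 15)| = 6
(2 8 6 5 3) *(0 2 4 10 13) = (0 2 8 6 5 3 4 10 13) = [2, 1, 8, 4, 10, 3, 5, 7, 6, 9, 13, 11, 12, 0]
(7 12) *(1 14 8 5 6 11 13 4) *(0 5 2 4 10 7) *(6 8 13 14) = [5, 6, 4, 3, 1, 8, 11, 12, 2, 9, 7, 14, 0, 10, 13] = (0 5 8 2 4 1 6 11 14 13 10 7 12)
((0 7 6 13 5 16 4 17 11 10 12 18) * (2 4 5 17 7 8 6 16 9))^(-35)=(0 8 6 13 17 11 10 12 18)(2 4 7 16 5 9)=[8, 1, 4, 3, 7, 9, 13, 16, 6, 2, 12, 10, 18, 17, 14, 15, 5, 11, 0]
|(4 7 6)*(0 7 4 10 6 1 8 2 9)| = |(0 7 1 8 2 9)(6 10)| = 6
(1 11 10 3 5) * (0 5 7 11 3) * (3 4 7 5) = (0 3 5 1 4 7 11 10) = [3, 4, 2, 5, 7, 1, 6, 11, 8, 9, 0, 10]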